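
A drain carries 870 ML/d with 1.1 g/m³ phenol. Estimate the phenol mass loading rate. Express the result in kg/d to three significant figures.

957 kg/d

870 ML/d = 10.07 m³/s.
Mass flux = Q·C = 10.07 m³/s × 1.1 g/m³ = 11.08 g/s.
= 11.08 g/s × 86.4 = 957 kg/d.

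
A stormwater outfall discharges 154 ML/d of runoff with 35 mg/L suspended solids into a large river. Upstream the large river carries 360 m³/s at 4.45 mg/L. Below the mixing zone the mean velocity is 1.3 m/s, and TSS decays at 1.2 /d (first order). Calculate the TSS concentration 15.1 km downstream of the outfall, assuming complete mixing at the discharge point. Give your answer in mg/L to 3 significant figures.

3.92 mg/L

154 ML/d = 1.782 m³/s.
After complete mixing, C₀ = (1.782·35 + 360·4.45) / 361.8 = 4.601 mg/L.
Travel time t = 1.51e+04 m / 1.3 m/s = 1.162e+04 s = 0.1344 d.
C = 4.601·exp(−1.2·0.1344) = 4.601·0.851 = 3.915 mg/L.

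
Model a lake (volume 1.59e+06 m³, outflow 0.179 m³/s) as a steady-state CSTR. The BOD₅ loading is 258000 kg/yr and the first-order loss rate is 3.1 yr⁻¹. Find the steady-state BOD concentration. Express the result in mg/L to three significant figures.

Outflow Q = 0.179 m³/s × 3.156e+07 s/yr = 5.649e+06 m³/yr.
Steady-state CSTR mass balance: W = Q·C + k·V·C, so C = W/(Q + kV).
Q + kV = 5.649e+06 + 3.1·1.59e+06 = 1.058e+07 m³/yr.
C = 258000/1.058e+07 = 0.02439 kg/m³ = 24.39 mg/L.

24.4 mg/L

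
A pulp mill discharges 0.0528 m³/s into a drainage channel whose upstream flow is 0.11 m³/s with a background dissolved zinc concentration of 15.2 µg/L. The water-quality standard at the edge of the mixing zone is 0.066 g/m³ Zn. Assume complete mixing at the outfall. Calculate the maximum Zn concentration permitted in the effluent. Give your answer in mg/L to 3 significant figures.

0.172 mg/L

15.2 µg/L = 0.0152 mg/L.
Mass balance: 0.066·0.1628 = 0.0528·Cₑ + 0.11·0.0152.
Cₑ = (0.01074 − 0.001672) / 0.0528 = 0.1718 mg/L.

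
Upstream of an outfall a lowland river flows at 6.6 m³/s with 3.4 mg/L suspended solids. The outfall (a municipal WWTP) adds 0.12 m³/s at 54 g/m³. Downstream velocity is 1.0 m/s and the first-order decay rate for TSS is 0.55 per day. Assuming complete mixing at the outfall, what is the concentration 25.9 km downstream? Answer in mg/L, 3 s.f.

3.65 mg/L

After complete mixing, C₀ = (0.12·54 + 6.6·3.4) / 6.72 = 4.304 mg/L.
Travel time t = 2.59e+04 m / 1.0 m/s = 2.59e+04 s = 0.2998 d.
C = 4.304·exp(−0.55·0.2998) = 4.304·0.848 = 3.649 mg/L.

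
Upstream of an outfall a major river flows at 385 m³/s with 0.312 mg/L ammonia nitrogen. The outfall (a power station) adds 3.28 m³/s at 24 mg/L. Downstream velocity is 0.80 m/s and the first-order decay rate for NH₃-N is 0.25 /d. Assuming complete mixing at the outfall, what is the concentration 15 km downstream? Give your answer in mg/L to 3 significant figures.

0.485 mg/L

After complete mixing, C₀ = (3.28·24 + 385·0.312) / 388.3 = 0.5121 mg/L.
Travel time t = 1.5e+04 m / 0.80 m/s = 1.875e+04 s = 0.217 d.
C = 0.5121·exp(−0.25·0.217) = 0.5121·0.9472 = 0.4851 mg/L.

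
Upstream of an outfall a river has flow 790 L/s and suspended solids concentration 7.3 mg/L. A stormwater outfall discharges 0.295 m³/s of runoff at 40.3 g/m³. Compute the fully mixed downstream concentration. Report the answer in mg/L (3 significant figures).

16.3 mg/L

790 L/s = 0.79 m³/s.
By mass balance at complete mixing, C = (0.295·40.3 + 0.79·7.3) / (0.295 + 0.79) = 17.66/1.085 = 16.27 mg/L.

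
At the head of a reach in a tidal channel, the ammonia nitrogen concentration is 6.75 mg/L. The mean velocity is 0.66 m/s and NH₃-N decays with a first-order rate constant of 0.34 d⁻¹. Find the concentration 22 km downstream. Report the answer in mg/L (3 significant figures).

Travel time t = 22 km / 0.66 m/s = 2.2e+04/0.66 = 3.333e+04 s = 0.3858 d.
First-order decay: C = 6.75·exp(−0.34·0.3858) = 6.75·0.8771 = 5.92 mg/L.

5.92 mg/L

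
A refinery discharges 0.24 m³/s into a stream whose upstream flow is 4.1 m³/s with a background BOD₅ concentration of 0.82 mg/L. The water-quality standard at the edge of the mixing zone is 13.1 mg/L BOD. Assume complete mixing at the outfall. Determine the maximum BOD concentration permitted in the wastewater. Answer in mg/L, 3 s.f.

223 mg/L

Mass balance: 13.1·4.34 = 0.24·Cₑ + 4.1·0.82.
Cₑ = (56.85 − 3.362) / 0.24 = 222.9 mg/L.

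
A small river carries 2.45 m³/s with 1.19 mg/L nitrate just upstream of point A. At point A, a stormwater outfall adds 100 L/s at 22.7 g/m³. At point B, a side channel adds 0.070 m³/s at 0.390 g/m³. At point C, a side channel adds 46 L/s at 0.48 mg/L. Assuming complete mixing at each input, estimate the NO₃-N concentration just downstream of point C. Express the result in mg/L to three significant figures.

100 L/s = 0.1 m³/s.
After input A: C = (2.45·1.19 + 0.1·22.7) / 2.55 = 2.034 mg/L.
After input B: C = (2.55·2.034 + 0.07·0.39) / 2.62 = 1.99 mg/L.
46 L/s = 0.046 m³/s.
After input C: C = (2.62·1.99 + 0.046·0.48) / 2.666 = 1.964 mg/L.

1.96 mg/L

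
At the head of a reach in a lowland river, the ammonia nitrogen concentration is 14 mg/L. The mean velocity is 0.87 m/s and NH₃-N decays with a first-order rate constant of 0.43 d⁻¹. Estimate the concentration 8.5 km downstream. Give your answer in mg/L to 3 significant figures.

Travel time t = 8.5 km / 0.87 m/s = 8500/0.87 = 9770 s = 0.1131 d.
First-order decay: C = 14·exp(−0.43·0.1131) = 14·0.9525 = 13.34 mg/L.

13.3 mg/L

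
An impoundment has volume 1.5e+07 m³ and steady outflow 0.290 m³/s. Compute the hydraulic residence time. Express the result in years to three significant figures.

1.64 yr

Q = 0.290 m³/s × 3.156e+07 s/yr = 9.152e+06 m³/yr.
Hydraulic residence time τ = V/Q = 1.5e+07/9.152e+06 = 1.639 yr.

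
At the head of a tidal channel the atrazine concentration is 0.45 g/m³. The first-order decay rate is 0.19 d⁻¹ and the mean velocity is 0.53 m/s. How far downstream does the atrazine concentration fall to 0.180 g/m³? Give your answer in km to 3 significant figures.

221 km

From C = C₀·e^(−kt), t = ln(C₀/C)/k = ln(0.45/0.180)/0.19 = 0.9163/0.19 = 4.823 d.
Distance = v·t = 0.53 m/s × 4.167e+05 s = 2.208e+05 m = 220.8 km.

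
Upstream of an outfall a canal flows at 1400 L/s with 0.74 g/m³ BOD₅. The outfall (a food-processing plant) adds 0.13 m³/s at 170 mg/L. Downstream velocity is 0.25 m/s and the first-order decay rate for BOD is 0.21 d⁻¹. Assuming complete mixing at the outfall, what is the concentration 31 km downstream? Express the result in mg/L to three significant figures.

11.2 mg/L

1400 L/s = 1.4 m³/s.
After complete mixing, C₀ = (0.13·170 + 1.4·0.74) / 1.53 = 15.12 mg/L.
Travel time t = 3.1e+04 m / 0.25 m/s = 1.24e+05 s = 1.435 d.
C = 15.12·exp(−0.21·1.435) = 15.12·0.7398 = 11.19 mg/L.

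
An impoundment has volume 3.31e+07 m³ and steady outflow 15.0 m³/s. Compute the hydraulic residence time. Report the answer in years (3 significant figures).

Q = 15.0 m³/s × 3.156e+07 s/yr = 4.734e+08 m³/yr.
Hydraulic residence time τ = V/Q = 3.31e+07/4.734e+08 = 0.06993 yr.

0.0699 yr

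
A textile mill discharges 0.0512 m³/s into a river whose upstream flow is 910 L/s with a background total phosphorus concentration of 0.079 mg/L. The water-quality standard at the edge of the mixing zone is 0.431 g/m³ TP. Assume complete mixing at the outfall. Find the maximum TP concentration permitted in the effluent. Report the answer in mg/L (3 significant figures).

910 L/s = 0.91 m³/s.
Mass balance: 0.431·0.9612 = 0.0512·Cₑ + 0.91·0.079.
Cₑ = (0.4143 − 0.07189) / 0.0512 = 6.687 mg/L.

6.69 mg/L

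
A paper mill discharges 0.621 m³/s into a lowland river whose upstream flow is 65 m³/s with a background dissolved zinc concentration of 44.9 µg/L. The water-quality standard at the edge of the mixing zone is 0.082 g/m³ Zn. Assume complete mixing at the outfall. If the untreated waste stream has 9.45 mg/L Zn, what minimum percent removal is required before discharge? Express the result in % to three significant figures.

44.9 µg/L = 0.0449 mg/L.
Mass balance: 0.082·65.62 = 0.621·Cₑ + 65·0.0449.
Cₑ = (5.381 − 2.919) / 0.621 = 3.965 mg/L.
Required removal = 1 − 3.965/9.45 = 58.04 %.

58.0 %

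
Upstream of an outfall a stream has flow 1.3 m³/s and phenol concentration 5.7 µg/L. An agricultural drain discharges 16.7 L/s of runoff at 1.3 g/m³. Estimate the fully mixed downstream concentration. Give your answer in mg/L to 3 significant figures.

0.0221 mg/L

16.7 L/s = 0.0167 m³/s.
5.7 µg/L = 0.0057 mg/L.
Flow-weighted mixing gives C = (0.0167·1.3 + 1.3·0.0057) / (0.0167 + 1.3) = 0.02912/1.317 = 0.02212 mg/L.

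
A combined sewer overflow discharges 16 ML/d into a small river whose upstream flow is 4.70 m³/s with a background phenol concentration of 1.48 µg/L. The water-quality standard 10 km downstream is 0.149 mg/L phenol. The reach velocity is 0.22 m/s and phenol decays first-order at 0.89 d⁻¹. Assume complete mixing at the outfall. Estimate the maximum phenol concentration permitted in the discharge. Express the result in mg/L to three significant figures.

6.24 mg/L

16 ML/d = 0.1852 m³/s.
1.48 µg/L = 0.00148 mg/L.
Travel time to the compliance point: t = 1e+04/0.22 = 4.545e+04 s = 0.5261 d; decay factor exp(−0.89·0.5261) = 0.6261.
So the concentration just after mixing may be at most 0.149/0.6261 = 0.238 mg/L.
Mass balance: 0.238·4.885 = 0.1852·Cₑ + 4.7·0.00148.
Cₑ = (1.163 − 0.006956) / 0.1852 = 6.24 mg/L.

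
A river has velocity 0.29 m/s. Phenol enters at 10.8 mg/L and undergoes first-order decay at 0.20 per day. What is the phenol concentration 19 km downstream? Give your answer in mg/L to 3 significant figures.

9.28 mg/L

Travel time t = 19 km / 0.29 m/s = 1.9e+04/0.29 = 6.552e+04 s = 0.7583 d.
First-order decay: C = 10.8·exp(−0.20·0.7583) = 10.8·0.8593 = 9.28 mg/L.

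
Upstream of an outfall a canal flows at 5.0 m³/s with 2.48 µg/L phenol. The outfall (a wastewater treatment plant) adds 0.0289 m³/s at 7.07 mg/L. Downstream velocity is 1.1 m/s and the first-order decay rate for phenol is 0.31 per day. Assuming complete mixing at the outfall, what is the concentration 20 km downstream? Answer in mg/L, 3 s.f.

0.0404 mg/L

2.48 µg/L = 0.00248 mg/L.
After complete mixing, C₀ = (0.0289·7.07 + 5·0.00248) / 5.029 = 0.0431 mg/L.
Travel time t = 2e+04 m / 1.1 m/s = 1.818e+04 s = 0.2104 d.
C = 0.0431·exp(−0.31·0.2104) = 0.0431·0.9368 = 0.04037 mg/L.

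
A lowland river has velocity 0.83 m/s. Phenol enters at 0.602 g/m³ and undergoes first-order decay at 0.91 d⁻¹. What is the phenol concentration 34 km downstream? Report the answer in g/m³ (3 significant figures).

0.391 g/m³

Travel time t = 34 km / 0.83 m/s = 3.4e+04/0.83 = 4.096e+04 s = 0.4741 d.
First-order decay: C = 0.602·exp(−0.91·0.4741) = 0.602·0.6496 = 0.391 g/m³.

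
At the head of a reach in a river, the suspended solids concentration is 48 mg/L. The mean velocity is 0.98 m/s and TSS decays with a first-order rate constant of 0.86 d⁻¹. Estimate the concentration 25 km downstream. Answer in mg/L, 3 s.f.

Travel time t = 25 km / 0.98 m/s = 2.5e+04/0.98 = 2.551e+04 s = 0.2953 d.
First-order decay: C = 48·exp(−0.86·0.2953) = 48·0.7758 = 37.24 mg/L.

37.2 mg/L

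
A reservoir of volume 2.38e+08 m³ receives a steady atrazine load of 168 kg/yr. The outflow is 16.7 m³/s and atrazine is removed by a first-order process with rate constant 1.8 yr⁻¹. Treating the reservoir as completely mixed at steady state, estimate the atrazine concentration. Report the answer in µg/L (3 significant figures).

0.176 µg/L

Outflow Q = 16.7 m³/s × 3.156e+07 s/yr = 5.27e+08 m³/yr.
Steady-state CSTR mass balance: W = Q·C + k·V·C, so C = W/(Q + kV).
Q + kV = 5.27e+08 + 1.8·2.38e+08 = 9.554e+08 m³/yr.
C = 168/9.554e+08 = 1.758e-07 kg/m³ = 0.0001758 mg/L = 0.1758 µg/L.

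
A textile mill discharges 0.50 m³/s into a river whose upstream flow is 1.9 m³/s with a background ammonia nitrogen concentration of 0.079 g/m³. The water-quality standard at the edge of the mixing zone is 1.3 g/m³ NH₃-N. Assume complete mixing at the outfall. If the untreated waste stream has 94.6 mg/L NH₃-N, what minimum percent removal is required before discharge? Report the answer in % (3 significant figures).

Mass balance: 1.3·2.4 = 0.5·Cₑ + 1.9·0.079.
Cₑ = (3.12 − 0.1501) / 0.5 = 5.94 mg/L.
Required removal = 1 − 5.94/94.6 = 93.72 %.

93.7 %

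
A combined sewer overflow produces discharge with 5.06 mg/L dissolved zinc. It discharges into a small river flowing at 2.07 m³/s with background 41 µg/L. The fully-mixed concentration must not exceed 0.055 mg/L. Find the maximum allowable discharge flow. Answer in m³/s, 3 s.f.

0.00579 m³/s

41 µg/L = 0.041 mg/L.
Mass balance at complete mixing: C_std·(Q_w + Q_r) = Q_w·C_e + Q_r·C_b.
Rearranging, Q_w = Q_r·(C_std − C_b)/(C_e − C_std) = 2.07·(0.055 − 0.041) / (5.06 − 0.055) = 0.00579 m³/s.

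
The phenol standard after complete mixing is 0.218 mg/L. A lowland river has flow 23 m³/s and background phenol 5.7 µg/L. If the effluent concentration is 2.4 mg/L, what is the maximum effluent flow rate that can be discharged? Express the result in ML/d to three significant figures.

193 ML/d

5.7 µg/L = 0.0057 mg/L.
Mass balance at complete mixing: C_std·(Q_w + Q_r) = Q_w·C_e + Q_r·C_b.
Rearranging, Q_w = Q_r·(C_std − C_b)/(C_e − C_std) = 23·(0.218 − 0.0057) / (2.4 − 0.218) = 2.238 m³/s.
= 193.3 ML/d.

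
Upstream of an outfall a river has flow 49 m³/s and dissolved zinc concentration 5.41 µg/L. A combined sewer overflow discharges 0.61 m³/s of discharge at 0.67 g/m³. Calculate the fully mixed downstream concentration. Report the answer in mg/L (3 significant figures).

0.0136 mg/L

5.41 µg/L = 0.00541 mg/L.
By mass balance at complete mixing, C = (0.61·0.67 + 49·0.00541) / (0.61 + 49) = 0.6738/49.61 = 0.01358 mg/L.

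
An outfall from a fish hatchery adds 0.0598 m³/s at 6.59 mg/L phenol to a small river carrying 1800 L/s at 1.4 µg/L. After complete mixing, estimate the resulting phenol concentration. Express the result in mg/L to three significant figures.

0.213 mg/L

1800 L/s = 1.8 m³/s.
1.4 µg/L = 0.0014 mg/L.
By mass balance at complete mixing, C = (0.0598·6.59 + 1.8·0.0014) / (0.0598 + 1.8) = 0.3966/1.86 = 0.2132 mg/L.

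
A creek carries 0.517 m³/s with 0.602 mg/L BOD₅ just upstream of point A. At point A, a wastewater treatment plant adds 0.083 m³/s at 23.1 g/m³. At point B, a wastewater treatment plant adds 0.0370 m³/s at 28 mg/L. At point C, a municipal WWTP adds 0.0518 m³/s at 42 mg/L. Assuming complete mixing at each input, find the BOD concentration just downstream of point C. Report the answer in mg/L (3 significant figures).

After input A: C = (0.517·0.602 + 0.083·23.1) / 0.6 = 3.714 mg/L.
After input B: C = (0.6·3.714 + 0.037·28) / 0.637 = 5.125 mg/L.
After input C: C = (0.637·5.125 + 0.0518·42) / 0.6888 = 7.898 mg/L.

7.90 mg/L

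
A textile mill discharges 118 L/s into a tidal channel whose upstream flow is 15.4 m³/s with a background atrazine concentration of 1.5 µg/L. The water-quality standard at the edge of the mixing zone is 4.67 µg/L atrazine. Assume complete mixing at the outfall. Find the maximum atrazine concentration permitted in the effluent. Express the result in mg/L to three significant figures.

118 L/s = 0.118 m³/s.
1.5 µg/L = 0.0015 mg/L.
4.67 µg/L = 0.00467 mg/L.
Mass balance: 0.00467·15.52 = 0.118·Cₑ + 15.4·0.0015.
Cₑ = (0.07247 − 0.0231) / 0.118 = 0.4184 mg/L.

0.418 mg/L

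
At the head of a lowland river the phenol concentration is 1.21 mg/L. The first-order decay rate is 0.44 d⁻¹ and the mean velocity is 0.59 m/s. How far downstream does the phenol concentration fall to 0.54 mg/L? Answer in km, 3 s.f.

93.5 km

From C = C₀·e^(−kt), t = ln(C₀/C)/k = ln(1.21/0.54)/0.44 = 0.8068/0.44 = 1.834 d.
Distance = v·t = 0.59 m/s × 1.584e+05 s = 9.347e+04 m = 93.47 km.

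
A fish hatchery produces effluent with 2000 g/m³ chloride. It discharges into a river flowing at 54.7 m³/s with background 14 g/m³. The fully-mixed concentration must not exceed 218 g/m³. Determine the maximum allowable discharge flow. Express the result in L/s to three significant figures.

6260 L/s

Mass balance at complete mixing: C_std·(Q_w + Q_r) = Q_w·C_e + Q_r·C_b.
Rearranging, Q_w = Q_r·(C_std − C_b)/(C_e − C_std) = 54.7·(218 − 14) / (2000 − 218) = 6.262 m³/s.
= 6262 L/s.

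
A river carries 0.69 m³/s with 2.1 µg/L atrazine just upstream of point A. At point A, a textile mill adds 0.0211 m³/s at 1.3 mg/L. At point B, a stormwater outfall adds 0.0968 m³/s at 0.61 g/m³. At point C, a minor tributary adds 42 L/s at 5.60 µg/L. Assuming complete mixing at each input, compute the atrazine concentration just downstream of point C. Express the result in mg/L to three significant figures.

0.104 mg/L

2.1 µg/L = 0.0021 mg/L.
After input A: C = (0.69·0.0021 + 0.0211·1.3) / 0.7111 = 0.04061 mg/L.
After input B: C = (0.7111·0.04061 + 0.0968·0.61) / 0.8079 = 0.1088 mg/L.
42 L/s = 0.042 m³/s.
5.60 µg/L = 0.0056 mg/L.
After input C: C = (0.8079·0.1088 + 0.042·0.0056) / 0.8499 = 0.1037 mg/L.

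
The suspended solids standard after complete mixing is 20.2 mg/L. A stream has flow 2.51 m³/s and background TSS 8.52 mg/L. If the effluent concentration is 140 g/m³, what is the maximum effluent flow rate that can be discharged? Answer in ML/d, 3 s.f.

21.1 ML/d

Mass balance at complete mixing: C_std·(Q_w + Q_r) = Q_w·C_e + Q_r·C_b.
Rearranging, Q_w = Q_r·(C_std − C_b)/(C_e − C_std) = 2.51·(20.2 − 8.52) / (140 − 20.2) = 0.2447 m³/s.
= 21.14 ML/d.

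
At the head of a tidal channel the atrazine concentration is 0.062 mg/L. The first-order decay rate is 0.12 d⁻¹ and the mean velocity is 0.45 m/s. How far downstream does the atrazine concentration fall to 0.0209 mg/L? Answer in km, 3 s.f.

352 km

From C = C₀·e^(−kt), t = ln(C₀/C)/k = ln(0.062/0.0209)/0.12 = 1.087/0.12 = 9.062 d.
Distance = v·t = 0.45 m/s × 7.829e+05 s = 3.523e+05 m = 352.3 km.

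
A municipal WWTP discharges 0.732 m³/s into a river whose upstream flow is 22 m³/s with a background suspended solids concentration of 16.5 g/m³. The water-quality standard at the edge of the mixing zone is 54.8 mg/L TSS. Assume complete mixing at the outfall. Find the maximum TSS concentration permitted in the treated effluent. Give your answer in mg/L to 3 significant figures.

1210 mg/L

Mass balance: 54.8·22.73 = 0.732·Cₑ + 22·16.5.
Cₑ = (1246 − 363) / 0.732 = 1206 mg/L.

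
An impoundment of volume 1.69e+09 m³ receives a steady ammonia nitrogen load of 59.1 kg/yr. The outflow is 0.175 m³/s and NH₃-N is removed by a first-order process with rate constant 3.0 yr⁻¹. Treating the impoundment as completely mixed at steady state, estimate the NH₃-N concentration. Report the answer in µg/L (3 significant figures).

0.0116 µg/L

Outflow Q = 0.175 m³/s × 3.156e+07 s/yr = 5.523e+06 m³/yr.
Steady-state CSTR mass balance: W = Q·C + k·V·C, so C = W/(Q + kV).
Q + kV = 5.523e+06 + 3.0·1.69e+09 = 5.076e+09 m³/yr.
C = 59.1/5.076e+09 = 1.164e-08 kg/m³ = 1.164e-05 mg/L = 0.01164 µg/L.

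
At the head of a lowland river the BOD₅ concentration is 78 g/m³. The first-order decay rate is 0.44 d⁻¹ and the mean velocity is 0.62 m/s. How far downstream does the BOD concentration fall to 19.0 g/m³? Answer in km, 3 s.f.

172 km

From C = C₀·e^(−kt), t = ln(C₀/C)/k = ln(78/19.0)/0.44 = 1.412/0.44 = 3.21 d.
Distance = v·t = 0.62 m/s × 2.773e+05 s = 1.719e+05 m = 171.9 km.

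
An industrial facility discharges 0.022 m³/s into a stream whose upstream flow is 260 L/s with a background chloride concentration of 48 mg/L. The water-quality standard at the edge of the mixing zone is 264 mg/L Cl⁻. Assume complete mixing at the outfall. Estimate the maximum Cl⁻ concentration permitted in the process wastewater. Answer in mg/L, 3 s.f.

260 L/s = 0.26 m³/s.
Mass balance: 264·0.282 = 0.022·Cₑ + 0.26·48.
Cₑ = (74.45 − 12.48) / 0.022 = 2817 mg/L.

2820 mg/L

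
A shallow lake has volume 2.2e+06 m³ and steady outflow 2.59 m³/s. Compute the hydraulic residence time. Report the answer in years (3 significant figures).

Q = 2.59 m³/s × 3.156e+07 s/yr = 8.173e+07 m³/yr.
Hydraulic residence time τ = V/Q = 2.2e+06/8.173e+07 = 0.02692 yr.

0.0269 yr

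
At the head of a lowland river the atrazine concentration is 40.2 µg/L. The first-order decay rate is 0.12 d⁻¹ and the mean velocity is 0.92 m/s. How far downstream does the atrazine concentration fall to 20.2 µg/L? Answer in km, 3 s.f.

456 km

From C = C₀·e^(−kt), t = ln(C₀/C)/k = ln(40.2/20.2)/0.12 = 0.6882/0.12 = 5.735 d.
Distance = v·t = 0.92 m/s × 4.955e+05 s = 4.559e+05 m = 455.9 km.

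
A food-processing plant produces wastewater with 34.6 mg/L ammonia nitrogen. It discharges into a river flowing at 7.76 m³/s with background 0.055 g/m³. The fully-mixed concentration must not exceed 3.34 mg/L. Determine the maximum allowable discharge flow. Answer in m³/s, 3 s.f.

0.815 m³/s

Mass balance at complete mixing: C_std·(Q_w + Q_r) = Q_w·C_e + Q_r·C_b.
Rearranging, Q_w = Q_r·(C_std − C_b)/(C_e − C_std) = 7.76·(3.34 − 0.055) / (34.6 − 3.34) = 0.8155 m³/s.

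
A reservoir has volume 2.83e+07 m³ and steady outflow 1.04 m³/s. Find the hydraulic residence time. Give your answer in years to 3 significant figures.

0.862 yr

Q = 1.04 m³/s × 3.156e+07 s/yr = 3.282e+07 m³/yr.
Hydraulic residence time τ = V/Q = 2.83e+07/3.282e+07 = 0.8623 yr.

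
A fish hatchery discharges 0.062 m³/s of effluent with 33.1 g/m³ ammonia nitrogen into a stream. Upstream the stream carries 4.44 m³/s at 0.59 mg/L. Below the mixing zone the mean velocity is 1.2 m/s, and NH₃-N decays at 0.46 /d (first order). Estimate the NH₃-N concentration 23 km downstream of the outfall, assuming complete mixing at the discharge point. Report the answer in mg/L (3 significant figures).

0.937 mg/L

After complete mixing, C₀ = (0.062·33.1 + 4.44·0.59) / 4.502 = 1.038 mg/L.
Travel time t = 2.3e+04 m / 1.2 m/s = 1.917e+04 s = 0.2218 d.
C = 1.038·exp(−0.46·0.2218) = 1.038·0.903 = 0.937 mg/L.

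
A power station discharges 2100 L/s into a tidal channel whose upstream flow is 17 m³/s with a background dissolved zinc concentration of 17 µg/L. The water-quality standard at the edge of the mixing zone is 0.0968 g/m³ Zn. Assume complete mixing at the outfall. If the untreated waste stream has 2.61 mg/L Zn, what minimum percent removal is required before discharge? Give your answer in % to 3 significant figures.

71.5 %

2100 L/s = 2.1 m³/s.
17 µg/L = 0.017 mg/L.
Mass balance: 0.0968·19.1 = 2.1·Cₑ + 17·0.017.
Cₑ = (1.849 − 0.289) / 2.1 = 0.7428 mg/L.
Required removal = 1 − 0.7428/2.61 = 71.54 %.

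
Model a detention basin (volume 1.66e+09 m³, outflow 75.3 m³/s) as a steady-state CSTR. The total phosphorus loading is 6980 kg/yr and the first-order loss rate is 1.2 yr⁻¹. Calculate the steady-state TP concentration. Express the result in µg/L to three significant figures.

1.60 µg/L

Outflow Q = 75.3 m³/s × 3.156e+07 s/yr = 2.376e+09 m³/yr.
Steady-state CSTR mass balance: W = Q·C + k·V·C, so C = W/(Q + kV).
Q + kV = 2.376e+09 + 1.2·1.66e+09 = 4.368e+09 m³/yr.
C = 6980/4.368e+09 = 1.598e-06 kg/m³ = 0.001598 mg/L = 1.598 µg/L.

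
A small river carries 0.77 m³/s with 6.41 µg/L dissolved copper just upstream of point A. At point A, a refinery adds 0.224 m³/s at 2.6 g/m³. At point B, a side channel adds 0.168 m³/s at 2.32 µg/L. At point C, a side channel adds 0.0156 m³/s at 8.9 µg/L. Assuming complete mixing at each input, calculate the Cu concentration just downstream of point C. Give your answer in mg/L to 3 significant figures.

6.41 µg/L = 0.00641 mg/L.
After input A: C = (0.77·0.00641 + 0.224·2.6) / 0.994 = 0.5909 mg/L.
2.32 µg/L = 0.00232 mg/L.
After input B: C = (0.994·0.5909 + 0.168·0.00232) / 1.162 = 0.5058 mg/L.
8.9 µg/L = 0.0089 mg/L.
After input C: C = (1.162·0.5058 + 0.0156·0.0089) / 1.178 = 0.4992 mg/L.

0.499 mg/L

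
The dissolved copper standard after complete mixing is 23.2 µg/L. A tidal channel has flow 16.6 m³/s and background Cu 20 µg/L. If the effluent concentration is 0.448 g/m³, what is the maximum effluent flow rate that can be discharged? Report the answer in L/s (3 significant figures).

125 L/s

20 µg/L = 0.02 mg/L.
23.2 µg/L = 0.0232 mg/L.
Mass balance at complete mixing: C_std·(Q_w + Q_r) = Q_w·C_e + Q_r·C_b.
Rearranging, Q_w = Q_r·(C_std − C_b)/(C_e − C_std) = 16.6·(0.0232 − 0.02) / (0.448 − 0.0232) = 0.125 m³/s.
= 125 L/s.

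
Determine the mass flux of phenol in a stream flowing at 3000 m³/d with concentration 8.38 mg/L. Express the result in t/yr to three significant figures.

9.18 t/yr

3000 m³/d = 0.03472 m³/s.
Mass flux = Q·C = 0.03472 m³/s × 8.38 g/m³ = 0.291 g/s.
= 0.291 g/s × 31.56 = 9.182 t/yr.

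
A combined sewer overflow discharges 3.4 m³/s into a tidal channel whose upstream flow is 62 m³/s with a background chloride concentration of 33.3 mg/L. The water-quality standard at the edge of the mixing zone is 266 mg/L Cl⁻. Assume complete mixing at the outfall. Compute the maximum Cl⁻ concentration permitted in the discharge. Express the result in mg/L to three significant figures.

Mass balance: 266·65.4 = 3.4·Cₑ + 62·33.3.
Cₑ = (1.74e+04 − 2065) / 3.4 = 4509 mg/L.

4510 mg/L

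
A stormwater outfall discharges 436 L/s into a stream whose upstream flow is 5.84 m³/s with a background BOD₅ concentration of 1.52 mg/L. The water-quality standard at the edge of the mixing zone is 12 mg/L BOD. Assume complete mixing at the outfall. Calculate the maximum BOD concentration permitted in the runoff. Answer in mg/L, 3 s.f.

152 mg/L

436 L/s = 0.436 m³/s.
Mass balance: 12·6.276 = 0.436·Cₑ + 5.84·1.52.
Cₑ = (75.31 − 8.877) / 0.436 = 152.4 mg/L.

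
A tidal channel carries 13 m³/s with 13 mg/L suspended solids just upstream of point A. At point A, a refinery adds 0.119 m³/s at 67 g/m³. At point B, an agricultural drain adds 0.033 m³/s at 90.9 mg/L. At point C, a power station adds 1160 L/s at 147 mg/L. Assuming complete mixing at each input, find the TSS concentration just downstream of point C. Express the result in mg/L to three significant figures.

24.5 mg/L

After input A: C = (13·13 + 0.119·67) / 13.12 = 13.49 mg/L.
After input B: C = (13.12·13.49 + 0.033·90.9) / 13.15 = 13.68 mg/L.
1160 L/s = 1.16 m³/s.
After input C: C = (13.15·13.68 + 1.16·147) / 14.31 = 24.49 mg/L.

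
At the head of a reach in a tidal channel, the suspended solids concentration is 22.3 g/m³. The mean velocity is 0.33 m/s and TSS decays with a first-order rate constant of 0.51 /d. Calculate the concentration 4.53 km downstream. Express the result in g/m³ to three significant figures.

Travel time t = 4.53 km / 0.33 m/s = 4530/0.33 = 1.373e+04 s = 0.1589 d.
First-order decay: C = 22.3·exp(−0.51·0.1589) = 22.3·0.9222 = 20.56 g/m³.

20.6 g/m³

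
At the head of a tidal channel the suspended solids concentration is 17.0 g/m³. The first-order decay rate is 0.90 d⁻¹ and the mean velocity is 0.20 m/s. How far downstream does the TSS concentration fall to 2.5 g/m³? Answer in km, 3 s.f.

36.8 km

From C = C₀·e^(−kt), t = ln(C₀/C)/k = ln(17.0/2.5)/0.90 = 1.917/0.90 = 2.13 d.
Distance = v·t = 0.20 m/s × 1.84e+05 s = 3.68e+04 m = 36.8 km.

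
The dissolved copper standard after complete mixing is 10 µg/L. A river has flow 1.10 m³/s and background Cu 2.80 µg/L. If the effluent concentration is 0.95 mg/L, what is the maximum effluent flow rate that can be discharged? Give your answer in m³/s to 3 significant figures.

2.80 µg/L = 0.0028 mg/L.
10 µg/L = 0.01 mg/L.
Mass balance at complete mixing: C_std·(Q_w + Q_r) = Q_w·C_e + Q_r·C_b.
Rearranging, Q_w = Q_r·(C_std − C_b)/(C_e − C_std) = 1.10·(0.01 − 0.0028) / (0.95 − 0.01) = 0.008426 m³/s.

0.00843 m³/s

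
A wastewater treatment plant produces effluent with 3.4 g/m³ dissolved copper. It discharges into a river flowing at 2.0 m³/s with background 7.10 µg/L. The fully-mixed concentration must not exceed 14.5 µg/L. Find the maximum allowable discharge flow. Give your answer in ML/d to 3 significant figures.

0.378 ML/d

7.10 µg/L = 0.0071 mg/L.
14.5 µg/L = 0.0145 mg/L.
Mass balance at complete mixing: C_std·(Q_w + Q_r) = Q_w·C_e + Q_r·C_b.
Rearranging, Q_w = Q_r·(C_std − C_b)/(C_e − C_std) = 2.0·(0.0145 − 0.0071) / (3.4 − 0.0145) = 0.004372 m³/s.
= 0.3777 ML/d.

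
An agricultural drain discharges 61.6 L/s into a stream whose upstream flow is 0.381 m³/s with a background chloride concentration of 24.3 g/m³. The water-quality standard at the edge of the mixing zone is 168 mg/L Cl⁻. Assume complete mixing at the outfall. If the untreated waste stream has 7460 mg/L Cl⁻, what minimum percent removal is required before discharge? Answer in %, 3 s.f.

61.6 L/s = 0.0616 m³/s.
Mass balance: 168·0.4426 = 0.0616·Cₑ + 0.381·24.3.
Cₑ = (74.36 − 9.258) / 0.0616 = 1057 mg/L.
Required removal = 1 − 1057/7460 = 85.83 %.

85.8 %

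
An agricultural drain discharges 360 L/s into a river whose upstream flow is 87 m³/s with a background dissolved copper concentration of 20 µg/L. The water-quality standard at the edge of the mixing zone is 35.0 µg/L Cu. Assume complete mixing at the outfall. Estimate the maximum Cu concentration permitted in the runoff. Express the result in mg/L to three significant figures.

3.66 mg/L

360 L/s = 0.36 m³/s.
20 µg/L = 0.02 mg/L.
35.0 µg/L = 0.035 mg/L.
Mass balance: 0.035·87.36 = 0.36·Cₑ + 87·0.02.
Cₑ = (3.058 − 1.74) / 0.36 = 3.66 mg/L.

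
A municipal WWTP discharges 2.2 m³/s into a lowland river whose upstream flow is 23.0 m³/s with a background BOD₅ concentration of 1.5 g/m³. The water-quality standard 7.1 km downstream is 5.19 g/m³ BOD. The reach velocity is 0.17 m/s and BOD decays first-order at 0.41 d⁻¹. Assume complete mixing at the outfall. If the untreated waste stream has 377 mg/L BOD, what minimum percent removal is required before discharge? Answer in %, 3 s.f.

84.9 %

Travel time to the compliance point: t = 7100/0.17 = 4.176e+04 s = 0.4834 d; decay factor exp(−0.41·0.4834) = 0.8202.
So the concentration just after mixing may be at most 5.19/0.8202 = 6.328 mg/L.
Mass balance: 6.328·25.2 = 2.2·Cₑ + 23·1.5.
Cₑ = (159.5 − 34.5) / 2.2 = 56.8 mg/L.
Required removal = 1 − 56.8/377 = 84.93 %.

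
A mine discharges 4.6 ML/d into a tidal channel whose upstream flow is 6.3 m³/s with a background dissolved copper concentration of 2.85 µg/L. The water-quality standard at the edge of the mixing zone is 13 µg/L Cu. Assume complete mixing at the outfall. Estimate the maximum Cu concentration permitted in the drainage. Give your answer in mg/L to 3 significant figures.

4.6 ML/d = 0.05324 m³/s.
2.85 µg/L = 0.00285 mg/L.
13 µg/L = 0.013 mg/L.
Mass balance: 0.013·6.353 = 0.05324·Cₑ + 6.3·0.00285.
Cₑ = (0.08259 − 0.01795) / 0.05324 = 1.214 mg/L.

1.21 mg/L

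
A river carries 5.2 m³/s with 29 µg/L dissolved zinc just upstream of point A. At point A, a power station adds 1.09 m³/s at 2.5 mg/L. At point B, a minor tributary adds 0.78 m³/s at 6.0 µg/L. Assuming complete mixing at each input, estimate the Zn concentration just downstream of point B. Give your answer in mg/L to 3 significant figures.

0.407 mg/L

29 µg/L = 0.029 mg/L.
After input A: C = (5.2·0.029 + 1.09·2.5) / 6.29 = 0.4572 mg/L.
6.0 µg/L = 0.006 mg/L.
After input B: C = (6.29·0.4572 + 0.78·0.006) / 7.07 = 0.4074 mg/L.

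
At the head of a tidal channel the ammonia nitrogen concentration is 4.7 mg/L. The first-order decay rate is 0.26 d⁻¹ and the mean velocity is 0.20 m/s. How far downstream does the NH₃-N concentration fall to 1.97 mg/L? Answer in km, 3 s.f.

57.8 km

From C = C₀·e^(−kt), t = ln(C₀/C)/k = ln(4.7/1.97)/0.26 = 0.8695/0.26 = 3.344 d.
Distance = v·t = 0.20 m/s × 2.89e+05 s = 5.779e+04 m = 57.79 km.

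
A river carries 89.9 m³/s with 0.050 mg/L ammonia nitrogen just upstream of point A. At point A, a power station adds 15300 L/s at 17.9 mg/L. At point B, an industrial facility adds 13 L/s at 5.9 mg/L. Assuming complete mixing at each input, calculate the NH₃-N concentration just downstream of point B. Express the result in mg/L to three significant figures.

2.65 mg/L

15300 L/s = 15.3 m³/s.
After input A: C = (89.9·0.05 + 15.3·17.9) / 105.2 = 2.646 mg/L.
13 L/s = 0.013 m³/s.
After input B: C = (105.2·2.646 + 0.013·5.9) / 105.2 = 2.646 mg/L.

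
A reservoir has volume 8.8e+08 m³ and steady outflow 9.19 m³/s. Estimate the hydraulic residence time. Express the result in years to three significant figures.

3.03 yr

Q = 9.19 m³/s × 3.156e+07 s/yr = 2.9e+08 m³/yr.
Hydraulic residence time τ = V/Q = 8.8e+08/2.9e+08 = 3.034 yr.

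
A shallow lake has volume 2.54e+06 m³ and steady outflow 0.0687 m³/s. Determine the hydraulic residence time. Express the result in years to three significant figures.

1.17 yr

Q = 0.0687 m³/s × 3.156e+07 s/yr = 2.168e+06 m³/yr.
Hydraulic residence time τ = V/Q = 2.54e+06/2.168e+06 = 1.172 yr.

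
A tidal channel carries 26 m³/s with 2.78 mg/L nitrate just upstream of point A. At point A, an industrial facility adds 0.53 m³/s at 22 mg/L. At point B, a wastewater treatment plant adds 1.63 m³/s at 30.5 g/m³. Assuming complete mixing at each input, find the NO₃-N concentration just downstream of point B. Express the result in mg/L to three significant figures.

After input A: C = (26·2.78 + 0.53·22) / 26.53 = 3.164 mg/L.
After input B: C = (26.53·3.164 + 1.63·30.5) / 28.16 = 4.746 mg/L.

4.75 mg/L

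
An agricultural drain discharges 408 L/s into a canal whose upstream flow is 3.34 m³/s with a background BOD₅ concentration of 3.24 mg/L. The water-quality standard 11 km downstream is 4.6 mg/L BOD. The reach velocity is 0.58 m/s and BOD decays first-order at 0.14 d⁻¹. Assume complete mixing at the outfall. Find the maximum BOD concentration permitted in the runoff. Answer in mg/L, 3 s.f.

408 L/s = 0.408 m³/s.
Travel time to the compliance point: t = 1.1e+04/0.58 = 1.897e+04 s = 0.2195 d; decay factor exp(−0.14·0.2195) = 0.9697.
So the concentration just after mixing may be at most 4.6/0.9697 = 4.744 mg/L.
Mass balance: 4.744·3.748 = 0.408·Cₑ + 3.34·3.24.
Cₑ = (17.78 − 10.82) / 0.408 = 17.05 mg/L.

17.1 mg/L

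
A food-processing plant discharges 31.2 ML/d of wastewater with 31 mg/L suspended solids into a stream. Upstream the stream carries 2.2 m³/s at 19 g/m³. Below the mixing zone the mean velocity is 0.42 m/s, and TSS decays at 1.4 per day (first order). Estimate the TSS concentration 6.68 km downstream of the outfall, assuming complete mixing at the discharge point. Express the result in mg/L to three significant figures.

31.2 ML/d = 0.3611 m³/s.
After complete mixing, C₀ = (0.3611·31 + 2.2·19) / 2.561 = 20.69 mg/L.
Travel time t = 6680 m / 0.42 m/s = 1.59e+04 s = 0.1841 d.
C = 20.69·exp(−1.4·0.1841) = 20.69·0.7728 = 15.99 mg/L.

16.0 mg/L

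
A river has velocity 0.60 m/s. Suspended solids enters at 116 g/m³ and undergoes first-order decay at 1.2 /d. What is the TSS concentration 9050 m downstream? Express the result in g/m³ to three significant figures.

94.1 g/m³

Travel time t = 9050 m / 0.60 m/s = 9050/0.60 = 1.508e+04 s = 0.1746 d.
First-order decay: C = 116·exp(−1.2·0.1746) = 116·0.811 = 94.08 g/m³.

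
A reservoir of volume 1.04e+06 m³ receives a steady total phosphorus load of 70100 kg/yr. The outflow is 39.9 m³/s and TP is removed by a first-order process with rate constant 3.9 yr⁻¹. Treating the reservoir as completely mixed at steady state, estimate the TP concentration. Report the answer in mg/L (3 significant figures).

0.0555 mg/L

Outflow Q = 39.9 m³/s × 3.156e+07 s/yr = 1.259e+09 m³/yr.
Steady-state CSTR mass balance: W = Q·C + k·V·C, so C = W/(Q + kV).
Q + kV = 1.259e+09 + 3.9·1.04e+06 = 1.263e+09 m³/yr.
C = 70100/1.263e+09 = 5.549e-05 kg/m³ = 0.05549 mg/L.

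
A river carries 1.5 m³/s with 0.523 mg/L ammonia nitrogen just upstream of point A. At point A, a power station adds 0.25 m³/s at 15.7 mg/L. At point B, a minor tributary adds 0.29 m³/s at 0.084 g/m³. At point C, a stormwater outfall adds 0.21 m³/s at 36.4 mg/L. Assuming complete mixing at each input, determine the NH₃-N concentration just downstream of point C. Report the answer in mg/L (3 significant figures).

After input A: C = (1.5·0.523 + 0.25·15.7) / 1.75 = 2.691 mg/L.
After input B: C = (1.75·2.691 + 0.29·0.084) / 2.04 = 2.321 mg/L.
After input C: C = (2.04·2.321 + 0.21·36.4) / 2.25 = 5.501 mg/L.

5.50 mg/L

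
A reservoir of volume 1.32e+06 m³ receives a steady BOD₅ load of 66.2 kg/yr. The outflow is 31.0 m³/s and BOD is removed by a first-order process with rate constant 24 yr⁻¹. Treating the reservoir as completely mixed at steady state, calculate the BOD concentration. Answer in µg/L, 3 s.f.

Outflow Q = 31.0 m³/s × 3.156e+07 s/yr = 9.783e+08 m³/yr.
Steady-state CSTR mass balance: W = Q·C + k·V·C, so C = W/(Q + kV).
Q + kV = 9.783e+08 + 24·1.32e+06 = 1.01e+09 m³/yr.
C = 66.2/1.01e+09 = 6.555e-08 kg/m³ = 6.555e-05 mg/L = 0.06555 µg/L.

0.0655 µg/L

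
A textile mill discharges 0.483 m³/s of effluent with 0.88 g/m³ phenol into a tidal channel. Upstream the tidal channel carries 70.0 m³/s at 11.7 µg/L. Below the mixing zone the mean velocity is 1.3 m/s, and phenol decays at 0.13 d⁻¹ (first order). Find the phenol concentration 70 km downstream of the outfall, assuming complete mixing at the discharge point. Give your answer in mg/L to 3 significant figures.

0.0163 mg/L

11.7 µg/L = 0.0117 mg/L.
After complete mixing, C₀ = (0.483·0.88 + 70·0.0117) / 70.48 = 0.01765 mg/L.
Travel time t = 7e+04 m / 1.3 m/s = 5.385e+04 s = 0.6232 d.
C = 0.01765·exp(−0.13·0.6232) = 0.01765·0.9222 = 0.01628 mg/L.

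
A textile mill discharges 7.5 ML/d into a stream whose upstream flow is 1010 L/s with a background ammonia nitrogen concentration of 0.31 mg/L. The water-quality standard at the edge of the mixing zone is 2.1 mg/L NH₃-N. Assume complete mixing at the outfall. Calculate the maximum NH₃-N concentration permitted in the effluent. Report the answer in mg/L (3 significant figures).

7.5 ML/d = 0.08681 m³/s.
1010 L/s = 1.01 m³/s.
Mass balance: 2.1·1.097 = 0.08681·Cₑ + 1.01·0.31.
Cₑ = (2.303 − 0.3131) / 0.08681 = 22.93 mg/L.

22.9 mg/L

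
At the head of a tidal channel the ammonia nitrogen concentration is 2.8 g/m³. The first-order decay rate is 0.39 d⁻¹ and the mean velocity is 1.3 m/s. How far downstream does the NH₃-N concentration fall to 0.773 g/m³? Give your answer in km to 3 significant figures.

371 km

From C = C₀·e^(−kt), t = ln(C₀/C)/k = ln(2.8/0.773)/0.39 = 1.287/0.39 = 3.3 d.
Distance = v·t = 1.3 m/s × 2.851e+05 s = 3.707e+05 m = 370.7 km.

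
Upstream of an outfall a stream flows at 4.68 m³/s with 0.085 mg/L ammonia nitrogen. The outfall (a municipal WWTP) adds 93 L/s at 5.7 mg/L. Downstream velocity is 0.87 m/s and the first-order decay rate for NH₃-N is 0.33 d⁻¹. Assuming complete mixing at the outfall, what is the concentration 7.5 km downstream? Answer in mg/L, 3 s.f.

93 L/s = 0.093 m³/s.
After complete mixing, C₀ = (0.093·5.7 + 4.68·0.085) / 4.773 = 0.1944 mg/L.
Travel time t = 7500 m / 0.87 m/s = 8621 s = 0.09978 d.
C = 0.1944·exp(−0.33·0.09978) = 0.1944·0.9676 = 0.1881 mg/L.

0.188 mg/L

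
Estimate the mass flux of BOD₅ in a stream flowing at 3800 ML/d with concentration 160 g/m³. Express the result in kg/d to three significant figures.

3800 ML/d = 43.98 m³/s.
Mass flux = Q·C = 43.98 m³/s × 160 g/m³ = 7037 g/s.
= 7037 g/s × 86.4 = 6.08e+05 kg/d.

608000 kg/d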